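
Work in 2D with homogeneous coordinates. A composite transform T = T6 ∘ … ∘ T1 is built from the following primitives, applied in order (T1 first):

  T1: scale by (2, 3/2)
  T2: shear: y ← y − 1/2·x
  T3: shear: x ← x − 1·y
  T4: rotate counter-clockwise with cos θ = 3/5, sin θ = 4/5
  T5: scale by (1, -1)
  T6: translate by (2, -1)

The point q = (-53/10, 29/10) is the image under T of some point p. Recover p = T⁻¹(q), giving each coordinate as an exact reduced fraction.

T1 = [2 0 0; 0 3/2 0; 0 0 1]
T2·T1 = [2 0 0; -1 3/2 0; 0 0 1]
T3·…·T1 = [3 -3/2 0; -1 3/2 0; 0 0 1]
T4·…·T1 = [13/5 -21/10 0; 9/5 -3/10 0; 0 0 1]
T5·…·T1 = [13/5 -21/10 0; -9/5 3/10 0; 0 0 1]
T6·…·T1 = [13/5 -21/10 2; -9/5 3/10 -1; 0 0 1]
det M = -3; M⁻¹ = [-1/10 -7/10 -1/2; -3/5 -13/15 1/3; 0 0 1]
M⁻¹ · (-53/10, 29/10)ᵀ = (-2, 1)ᵀ

p = (-2, 1)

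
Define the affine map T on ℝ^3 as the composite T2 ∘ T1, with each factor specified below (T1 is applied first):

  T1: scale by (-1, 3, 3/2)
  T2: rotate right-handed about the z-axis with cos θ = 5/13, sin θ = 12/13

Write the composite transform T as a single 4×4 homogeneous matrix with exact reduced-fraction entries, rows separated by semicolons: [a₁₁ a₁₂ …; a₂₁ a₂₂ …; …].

T1 = [-1 0 0 0; 0 3 0 0; 0 0 3/2 0; 0 0 0 1]
T2·T1 = [-5/13 -36/13 0 0; -12/13 15/13 0 0; 0 0 3/2 0; 0 0 0 1]

T = [-5/13 -36/13 0 0; -12/13 15/13 0 0; 0 0 3/2 0; 0 0 0 1]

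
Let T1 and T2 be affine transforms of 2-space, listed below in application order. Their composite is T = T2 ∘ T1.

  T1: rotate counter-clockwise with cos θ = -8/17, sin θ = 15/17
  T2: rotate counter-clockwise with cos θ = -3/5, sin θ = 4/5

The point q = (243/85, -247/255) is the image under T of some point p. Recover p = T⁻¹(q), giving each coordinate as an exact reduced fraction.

p = (-1/3, 3)

T1 = [-8/17 -15/17 0; 15/17 -8/17 0; 0 0 1]
T2·T1 = [-36/85 77/85 0; -77/85 -36/85 0; 0 0 1]
det M = 1; M⁻¹ = [-36/85 -77/85 0; 77/85 -36/85 0; 0 0 1]
M⁻¹ · (243/85, -247/255)ᵀ = (-1/3, 3)ᵀ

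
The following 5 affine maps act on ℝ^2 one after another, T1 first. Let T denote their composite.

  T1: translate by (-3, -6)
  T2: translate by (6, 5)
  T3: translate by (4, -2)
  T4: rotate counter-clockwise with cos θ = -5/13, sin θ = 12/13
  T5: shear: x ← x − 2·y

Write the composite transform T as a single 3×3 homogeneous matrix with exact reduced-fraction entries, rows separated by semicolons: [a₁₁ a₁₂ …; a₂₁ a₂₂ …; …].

T1 = [1 0 -3; 0 1 -6; 0 0 1]
T2·T1 = [1 0 3; 0 1 -1; 0 0 1]
T3·…·T1 = [1 0 7; 0 1 -3; 0 0 1]
T4·…·T1 = [-5/13 -12/13 1/13; 12/13 -5/13 99/13; 0 0 1]
T5·…·T1 = [-29/13 -2/13 -197/13; 12/13 -5/13 99/13; 0 0 1]

T = [-29/13 -2/13 -197/13; 12/13 -5/13 99/13; 0 0 1]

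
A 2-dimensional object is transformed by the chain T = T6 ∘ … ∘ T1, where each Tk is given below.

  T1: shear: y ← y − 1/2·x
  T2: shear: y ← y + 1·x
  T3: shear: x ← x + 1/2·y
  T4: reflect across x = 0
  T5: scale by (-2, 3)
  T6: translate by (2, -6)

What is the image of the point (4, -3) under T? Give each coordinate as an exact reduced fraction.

T(p) = (9, -9)

T1 shear: y ← y − 1/2·x: (4, -3) → (4, -5)
T2 shear: y ← y + 1·x: (4, -5) → (4, -1)
T3 shear: x ← x + 1/2·y: (4, -1) → (7/2, -1)
T4 reflect across x = 0: (7/2, -1) → (-7/2, -1)
T5 scale by (-2, 3): (-7/2, -1) → (7, -3)
T6 translate by (2, -6): (7, -3) → (9, -9)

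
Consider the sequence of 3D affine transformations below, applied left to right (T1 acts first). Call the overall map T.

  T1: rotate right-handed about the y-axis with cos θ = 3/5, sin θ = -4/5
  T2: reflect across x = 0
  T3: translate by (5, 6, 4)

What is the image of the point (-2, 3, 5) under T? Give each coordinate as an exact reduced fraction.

T(p) = (51/5, 9, 27/5)

T1 rotate right-handed about the y-axis with cos θ = 3/5, sin θ = -4/5: (-2, 3, 5) → (-26/5, 3, 7/5)
T2 reflect across x = 0: (-26/5, 3, 7/5) → (26/5, 3, 7/5)
T3 translate by (5, 6, 4): (26/5, 3, 7/5) → (51/5, 9, 27/5)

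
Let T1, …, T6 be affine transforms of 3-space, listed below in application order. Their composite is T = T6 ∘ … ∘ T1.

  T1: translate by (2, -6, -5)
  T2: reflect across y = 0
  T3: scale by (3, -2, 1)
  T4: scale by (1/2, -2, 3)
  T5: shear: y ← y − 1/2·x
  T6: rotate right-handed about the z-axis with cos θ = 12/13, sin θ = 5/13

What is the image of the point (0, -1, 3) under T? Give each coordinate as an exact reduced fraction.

T1 translate by (2, -6, -5): (0, -1, 3) → (2, -7, -2)
T2 reflect across y = 0: (2, -7, -2) → (2, 7, -2)
T3 scale by (3, -2, 1): (2, 7, -2) → (6, -14, -2)
T4 scale by (1/2, -2, 3): (6, -14, -2) → (3, 28, -6)
T5 shear: y ← y − 1/2·x: (3, 28, -6) → (3, 53/2, -6)
T6 rotate right-handed about the z-axis with cos θ = 12/13, sin θ = 5/13: (3, 53/2, -6) → (-193/26, 333/13, -6)

T(p) = (-193/26, 333/13, -6)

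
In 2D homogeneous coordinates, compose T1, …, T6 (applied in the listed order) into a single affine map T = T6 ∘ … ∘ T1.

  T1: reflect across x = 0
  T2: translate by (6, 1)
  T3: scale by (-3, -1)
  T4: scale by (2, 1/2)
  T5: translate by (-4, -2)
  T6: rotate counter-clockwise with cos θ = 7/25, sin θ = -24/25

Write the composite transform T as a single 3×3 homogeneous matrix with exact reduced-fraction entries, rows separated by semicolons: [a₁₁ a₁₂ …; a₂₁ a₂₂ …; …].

T = [42/25 -12/25 -68/5; -144/25 -7/50 377/10; 0 0 1]

T1 = [-1 0 0; 0 1 0; 0 0 1]
T2·T1 = [-1 0 6; 0 1 1; 0 0 1]
T3·…·T1 = [3 0 -18; 0 -1 -1; 0 0 1]
T4·…·T1 = [6 0 -36; 0 -1/2 -1/2; 0 0 1]
T5·…·T1 = [6 0 -40; 0 -1/2 -5/2; 0 0 1]
T6·…·T1 = [42/25 -12/25 -68/5; -144/25 -7/50 377/10; 0 0 1]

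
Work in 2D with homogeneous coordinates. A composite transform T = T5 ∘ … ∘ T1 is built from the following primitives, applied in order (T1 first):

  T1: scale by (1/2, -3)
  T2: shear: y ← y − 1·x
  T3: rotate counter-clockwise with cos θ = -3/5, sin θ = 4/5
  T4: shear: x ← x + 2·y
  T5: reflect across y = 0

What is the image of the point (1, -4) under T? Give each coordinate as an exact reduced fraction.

T(p) = (-45/2, 13/2)

T1 scale by (1/2, -3): (1, -4) → (1/2, 12)
T2 shear: y ← y − 1·x: (1/2, 12) → (1/2, 23/2)
T3 rotate counter-clockwise with cos θ = -3/5, sin θ = 4/5: (1/2, 23/2) → (-19/2, -13/2)
T4 shear: x ← x + 2·y: (-19/2, -13/2) → (-45/2, -13/2)
T5 reflect across y = 0: (-45/2, -13/2) → (-45/2, 13/2)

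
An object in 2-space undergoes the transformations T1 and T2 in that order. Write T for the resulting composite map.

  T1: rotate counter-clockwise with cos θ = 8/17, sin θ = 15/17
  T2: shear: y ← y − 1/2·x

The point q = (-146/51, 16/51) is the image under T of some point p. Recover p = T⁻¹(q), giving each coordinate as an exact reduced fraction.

T1 = [8/17 -15/17 0; 15/17 8/17 0; 0 0 1]
T2·T1 = [8/17 -15/17 0; 11/17 31/34 0; 0 0 1]
det M = 1; M⁻¹ = [31/34 15/17 0; -11/17 8/17 0; 0 0 1]
M⁻¹ · (-146/51, 16/51)ᵀ = (-7/3, 2)ᵀ

p = (-7/3, 2)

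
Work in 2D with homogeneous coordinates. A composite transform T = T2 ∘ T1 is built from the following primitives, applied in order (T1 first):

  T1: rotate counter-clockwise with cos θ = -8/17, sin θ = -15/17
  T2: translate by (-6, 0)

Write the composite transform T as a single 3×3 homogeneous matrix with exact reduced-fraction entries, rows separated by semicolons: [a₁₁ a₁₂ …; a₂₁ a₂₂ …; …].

T = [-8/17 15/17 -6; -15/17 -8/17 0; 0 0 1]

T1 = [-8/17 15/17 0; -15/17 -8/17 0; 0 0 1]
T2·T1 = [-8/17 15/17 -6; -15/17 -8/17 0; 0 0 1]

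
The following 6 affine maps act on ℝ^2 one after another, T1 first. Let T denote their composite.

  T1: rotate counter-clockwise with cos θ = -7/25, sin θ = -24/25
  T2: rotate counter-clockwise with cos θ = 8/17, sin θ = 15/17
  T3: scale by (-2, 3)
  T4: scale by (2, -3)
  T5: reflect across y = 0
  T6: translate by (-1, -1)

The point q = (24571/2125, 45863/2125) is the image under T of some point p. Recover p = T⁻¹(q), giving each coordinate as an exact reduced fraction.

p = (-4, -2/5)

T1 = [-7/25 24/25 0; -24/25 -7/25 0; 0 0 1]
T2·T1 = [304/425 297/425 0; -297/425 304/425 0; 0 0 1]
T3·…·T1 = [-608/425 -594/425 0; -891/425 912/425 0; 0 0 1]
T4·…·T1 = [-1216/425 -1188/425 0; 2673/425 -2736/425 0; 0 0 1]
T5·…·T1 = [-1216/425 -1188/425 0; -2673/425 2736/425 0; 0 0 1]
T6·…·T1 = [-1216/425 -1188/425 -1; -2673/425 2736/425 -1; 0 0 1]
det M = -36; M⁻¹ = [-76/425 -33/425 -109/425; -297/1700 304/3825 -1457/15300; 0 0 1]
M⁻¹ · (24571/2125, 45863/2125)ᵀ = (-4, -2/5)ᵀ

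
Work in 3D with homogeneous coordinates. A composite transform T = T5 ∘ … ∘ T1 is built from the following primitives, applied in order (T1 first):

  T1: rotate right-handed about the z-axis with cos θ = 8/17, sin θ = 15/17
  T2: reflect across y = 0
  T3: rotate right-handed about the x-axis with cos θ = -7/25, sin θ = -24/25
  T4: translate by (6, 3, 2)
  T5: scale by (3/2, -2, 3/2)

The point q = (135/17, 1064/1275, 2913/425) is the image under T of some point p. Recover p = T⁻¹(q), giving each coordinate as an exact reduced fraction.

T1 = [8/17 -15/17 0 0; 15/17 8/17 0 0; 0 0 1 0; 0 0 0 1]
T2·T1 = [8/17 -15/17 0 0; -15/17 -8/17 0 0; 0 0 1 0; 0 0 0 1]
T3·…·T1 = [8/17 -15/17 0 0; 21/85 56/425 24/25 0; 72/85 192/425 -7/25 0; 0 0 0 1]
T4·…·T1 = [8/17 -15/17 0 6; 21/85 56/425 24/25 3; 72/85 192/425 -7/25 2; 0 0 0 1]
T5·…·T1 = [12/17 -45/34 0 9; -42/85 -112/425 -48/25 -6; 108/85 288/425 -21/50 3; 0 0 0 1]
det M = 9/2; M⁻¹ = [16/51 -21/170 48/85 -447/85; -10/17 -28/425 128/425 1698/425; 0 -12/25 -14/75 -58/25; 0 0 0 1]
M⁻¹ · (135/17, 1064/1275, 2913/425)ᵀ = (1, 4/3, -4)ᵀ

p = (1, 4/3, -4)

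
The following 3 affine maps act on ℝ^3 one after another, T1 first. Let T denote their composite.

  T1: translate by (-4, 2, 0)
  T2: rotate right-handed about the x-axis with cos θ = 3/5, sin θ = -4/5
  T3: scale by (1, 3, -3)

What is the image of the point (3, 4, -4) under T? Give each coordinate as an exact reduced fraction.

T(p) = (-1, 6/5, 108/5)

T1 translate by (-4, 2, 0): (3, 4, -4) → (-1, 6, -4)
T2 rotate right-handed about the x-axis with cos θ = 3/5, sin θ = -4/5: (-1, 6, -4) → (-1, 2/5, -36/5)
T3 scale by (1, 3, -3): (-1, 2/5, -36/5) → (-1, 6/5, 108/5)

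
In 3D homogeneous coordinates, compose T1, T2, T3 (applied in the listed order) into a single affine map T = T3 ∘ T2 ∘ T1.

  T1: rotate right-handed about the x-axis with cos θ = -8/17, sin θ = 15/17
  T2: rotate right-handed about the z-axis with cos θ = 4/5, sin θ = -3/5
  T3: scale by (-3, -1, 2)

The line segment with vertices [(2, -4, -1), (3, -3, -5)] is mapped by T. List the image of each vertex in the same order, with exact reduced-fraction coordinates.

T1 rotate right-handed about the x-axis with cos θ = -8/17, sin θ = 15/17: (2, -4, -1) → (2, 47/17, -52/17); (3, -3, -5) → (3, 99/17, -5/17)
T2 rotate right-handed about the z-axis with cos θ = 4/5, sin θ = -3/5: (2, 47/17, -52/17) → (277/85, 86/85, -52/17); (3, 99/17, -5/17) → (501/85, 243/85, -5/17)
T3 scale by (-3, -1, 2): (277/85, 86/85, -52/17) → (-831/85, -86/85, -104/17); (501/85, 243/85, -5/17) → (-1503/85, -243/85, -10/17)

image vertices: (-831/85, -86/85, -104/17), (-1503/85, -243/85, -10/17)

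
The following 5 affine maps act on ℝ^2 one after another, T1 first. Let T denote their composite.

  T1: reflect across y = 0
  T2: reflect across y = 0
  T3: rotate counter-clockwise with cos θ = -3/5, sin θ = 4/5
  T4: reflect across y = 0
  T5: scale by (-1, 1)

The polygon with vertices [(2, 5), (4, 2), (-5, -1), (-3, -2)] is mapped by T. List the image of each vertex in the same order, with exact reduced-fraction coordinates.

image vertices: (26/5, 7/5), (4, -2), (-19/5, 17/5), (-17/5, 6/5)

T1 reflect across y = 0: (2, 5) → (2, -5); (4, 2) → (4, -2); (-5, -1) → (-5, 1); (-3, -2) → (-3, 2)
T2 reflect across y = 0: (2, -5) → (2, 5); (4, -2) → (4, 2); (-5, 1) → (-5, -1); (-3, 2) → (-3, -2)
T3 rotate counter-clockwise with cos θ = -3/5, sin θ = 4/5: (2, 5) → (-26/5, -7/5); (4, 2) → (-4, 2); (-5, -1) → (19/5, -17/5); (-3, -2) → (17/5, -6/5)
T4 reflect across y = 0: (-26/5, -7/5) → (-26/5, 7/5); (-4, 2) → (-4, -2); (19/5, -17/5) → (19/5, 17/5); (17/5, -6/5) → (17/5, 6/5)
T5 scale by (-1, 1): (-26/5, 7/5) → (26/5, 7/5); (-4, -2) → (4, -2); (19/5, 17/5) → (-19/5, 17/5); (17/5, 6/5) → (-17/5, 6/5)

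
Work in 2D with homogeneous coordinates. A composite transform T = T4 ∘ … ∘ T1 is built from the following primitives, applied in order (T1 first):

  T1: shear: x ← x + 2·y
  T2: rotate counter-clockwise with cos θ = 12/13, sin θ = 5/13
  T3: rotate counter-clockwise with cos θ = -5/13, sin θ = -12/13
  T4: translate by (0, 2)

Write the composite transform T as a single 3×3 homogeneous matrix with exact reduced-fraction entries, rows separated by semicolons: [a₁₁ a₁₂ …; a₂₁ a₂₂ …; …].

T = [0 1 0; -1 -2 2; 0 0 1]

T1 = [1 2 0; 0 1 0; 0 0 1]
T2·T1 = [12/13 19/13 0; 5/13 22/13 0; 0 0 1]
T3·…·T1 = [0 1 0; -1 -2 0; 0 0 1]
T4·…·T1 = [0 1 0; -1 -2 2; 0 0 1]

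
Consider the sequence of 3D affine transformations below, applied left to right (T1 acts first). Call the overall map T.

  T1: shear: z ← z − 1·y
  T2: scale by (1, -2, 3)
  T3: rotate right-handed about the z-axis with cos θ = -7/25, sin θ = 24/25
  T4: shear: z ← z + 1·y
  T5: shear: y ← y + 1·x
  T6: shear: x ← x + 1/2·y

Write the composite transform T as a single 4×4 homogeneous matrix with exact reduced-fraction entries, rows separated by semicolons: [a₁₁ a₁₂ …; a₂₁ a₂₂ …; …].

T1 = [1 0 0 0; 0 1 0 0; 0 -1 1 0; 0 0 0 1]
T2·T1 = [1 0 0 0; 0 -2 0 0; 0 -3 3 0; 0 0 0 1]
T3·…·T1 = [-7/25 48/25 0 0; 24/25 14/25 0 0; 0 -3 3 0; 0 0 0 1]
T4·…·T1 = [-7/25 48/25 0 0; 24/25 14/25 0 0; 24/25 -61/25 3 0; 0 0 0 1]
T5·…·T1 = [-7/25 48/25 0 0; 17/25 62/25 0 0; 24/25 -61/25 3 0; 0 0 0 1]
T6·…·T1 = [3/50 79/25 0 0; 17/25 62/25 0 0; 24/25 -61/25 3 0; 0 0 0 1]

T = [3/50 79/25 0 0; 17/25 62/25 0 0; 24/25 -61/25 3 0; 0 0 0 1]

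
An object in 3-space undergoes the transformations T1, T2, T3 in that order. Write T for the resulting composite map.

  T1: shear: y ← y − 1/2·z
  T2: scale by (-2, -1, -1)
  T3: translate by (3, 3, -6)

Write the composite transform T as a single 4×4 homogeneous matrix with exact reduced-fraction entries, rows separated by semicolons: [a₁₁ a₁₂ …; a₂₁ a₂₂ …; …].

T = [-2 0 0 3; 0 -1 1/2 3; 0 0 -1 -6; 0 0 0 1]

T1 = [1 0 0 0; 0 1 -1/2 0; 0 0 1 0; 0 0 0 1]
T2·T1 = [-2 0 0 0; 0 -1 1/2 0; 0 0 -1 0; 0 0 0 1]
T3·…·T1 = [-2 0 0 3; 0 -1 1/2 3; 0 0 -1 -6; 0 0 0 1]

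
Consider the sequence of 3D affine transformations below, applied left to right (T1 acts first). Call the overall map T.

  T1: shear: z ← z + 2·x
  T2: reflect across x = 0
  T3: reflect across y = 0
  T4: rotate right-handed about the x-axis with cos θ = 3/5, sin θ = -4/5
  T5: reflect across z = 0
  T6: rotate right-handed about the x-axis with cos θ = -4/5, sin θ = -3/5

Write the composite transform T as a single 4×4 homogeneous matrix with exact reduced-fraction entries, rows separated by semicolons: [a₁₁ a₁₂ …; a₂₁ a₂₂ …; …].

T = [-1 0 0 0; -2 0 -1 0; 0 1 0 0; 0 0 0 1]

T1 = [1 0 0 0; 0 1 0 0; 2 0 1 0; 0 0 0 1]
T2·T1 = [-1 0 0 0; 0 1 0 0; 2 0 1 0; 0 0 0 1]
T3·…·T1 = [-1 0 0 0; 0 -1 0 0; 2 0 1 0; 0 0 0 1]
T4·…·T1 = [-1 0 0 0; 8/5 -3/5 4/5 0; 6/5 4/5 3/5 0; 0 0 0 1]
T5·…·T1 = [-1 0 0 0; 8/5 -3/5 4/5 0; -6/5 -4/5 -3/5 0; 0 0 0 1]
T6·…·T1 = [-1 0 0 0; -2 0 -1 0; 0 1 0 0; 0 0 0 1]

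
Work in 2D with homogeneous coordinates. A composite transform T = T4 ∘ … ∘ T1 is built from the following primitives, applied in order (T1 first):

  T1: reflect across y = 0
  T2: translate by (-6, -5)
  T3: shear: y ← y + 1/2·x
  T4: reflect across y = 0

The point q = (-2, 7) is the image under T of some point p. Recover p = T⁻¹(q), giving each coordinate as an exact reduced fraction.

p = (4, 1)

T1 = [1 0 0; 0 -1 0; 0 0 1]
T2·T1 = [1 0 -6; 0 -1 -5; 0 0 1]
T3·…·T1 = [1 0 -6; 1/2 -1 -8; 0 0 1]
T4·…·T1 = [1 0 -6; -1/2 1 8; 0 0 1]
det M = 1; M⁻¹ = [1 0 6; 1/2 1 -5; 0 0 1]
M⁻¹ · (-2, 7)ᵀ = (4, 1)ᵀ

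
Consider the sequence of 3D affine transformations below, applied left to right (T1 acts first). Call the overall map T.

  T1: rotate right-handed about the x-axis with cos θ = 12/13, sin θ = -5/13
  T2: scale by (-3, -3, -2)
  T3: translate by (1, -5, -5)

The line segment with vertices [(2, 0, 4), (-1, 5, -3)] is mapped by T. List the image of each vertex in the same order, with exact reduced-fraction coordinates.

T1 rotate right-handed about the x-axis with cos θ = 12/13, sin θ = -5/13: (2, 0, 4) → (2, 20/13, 48/13); (-1, 5, -3) → (-1, 45/13, -61/13)
T2 scale by (-3, -3, -2): (2, 20/13, 48/13) → (-6, -60/13, -96/13); (-1, 45/13, -61/13) → (3, -135/13, 122/13)
T3 translate by (1, -5, -5): (-6, -60/13, -96/13) → (-5, -125/13, -161/13); (3, -135/13, 122/13) → (4, -200/13, 57/13)

image vertices: (-5, -125/13, -161/13), (4, -200/13, 57/13)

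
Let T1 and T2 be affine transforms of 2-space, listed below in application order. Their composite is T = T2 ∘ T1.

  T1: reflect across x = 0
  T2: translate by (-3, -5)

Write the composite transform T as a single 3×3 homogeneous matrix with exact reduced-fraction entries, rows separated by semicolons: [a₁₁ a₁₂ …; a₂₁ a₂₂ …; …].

T = [-1 0 -3; 0 1 -5; 0 0 1]

T1 = [-1 0 0; 0 1 0; 0 0 1]
T2·T1 = [-1 0 -3; 0 1 -5; 0 0 1]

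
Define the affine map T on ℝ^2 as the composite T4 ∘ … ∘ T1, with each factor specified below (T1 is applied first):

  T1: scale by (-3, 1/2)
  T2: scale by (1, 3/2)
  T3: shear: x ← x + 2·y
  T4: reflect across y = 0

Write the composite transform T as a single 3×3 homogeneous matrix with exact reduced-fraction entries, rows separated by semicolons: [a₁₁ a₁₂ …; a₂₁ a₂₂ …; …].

T = [-3 3/2 0; 0 -3/4 0; 0 0 1]

T1 = [-3 0 0; 0 1/2 0; 0 0 1]
T2·T1 = [-3 0 0; 0 3/4 0; 0 0 1]
T3·…·T1 = [-3 3/2 0; 0 3/4 0; 0 0 1]
T4·…·T1 = [-3 3/2 0; 0 -3/4 0; 0 0 1]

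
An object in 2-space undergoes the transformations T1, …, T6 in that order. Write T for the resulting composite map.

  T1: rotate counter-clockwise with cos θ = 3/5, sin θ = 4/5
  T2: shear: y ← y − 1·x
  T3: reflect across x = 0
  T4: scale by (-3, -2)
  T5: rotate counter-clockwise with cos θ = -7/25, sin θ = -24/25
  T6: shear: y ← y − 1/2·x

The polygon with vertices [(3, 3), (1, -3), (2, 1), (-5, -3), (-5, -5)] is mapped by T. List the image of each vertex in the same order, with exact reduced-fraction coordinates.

T1 rotate counter-clockwise with cos θ = 3/5, sin θ = 4/5: (3, 3) → (-3/5, 21/5); (1, -3) → (3, -1); (2, 1) → (2/5, 11/5); (-5, -3) → (-3/5, -29/5); (-5, -5) → (1, -7)
T2 shear: y ← y − 1·x: (-3/5, 21/5) → (-3/5, 24/5); (3, -1) → (3, -4); (2/5, 11/5) → (2/5, 9/5); (-3/5, -29/5) → (-3/5, -26/5); (1, -7) → (1, -8)
T3 reflect across x = 0: (-3/5, 24/5) → (3/5, 24/5); (3, -4) → (-3, -4); (2/5, 9/5) → (-2/5, 9/5); (-3/5, -26/5) → (3/5, -26/5); (1, -8) → (-1, -8)
T4 scale by (-3, -2): (3/5, 24/5) → (-9/5, -48/5); (-3, -4) → (9, 8); (-2/5, 9/5) → (6/5, -18/5); (3/5, -26/5) → (-9/5, 52/5); (-1, -8) → (3, 16)
T5 rotate counter-clockwise with cos θ = -7/25, sin θ = -24/25: (-9/5, -48/5) → (-1089/125, 552/125); (9, 8) → (129/25, -272/25); (6/5, -18/5) → (-474/125, -18/125); (-9/5, 52/5) → (1311/125, -148/125); (3, 16) → (363/25, -184/25)
T6 shear: y ← y − 1/2·x: (-1089/125, 552/125) → (-1089/125, 2193/250); (129/25, -272/25) → (129/25, -673/50); (-474/125, -18/125) → (-474/125, 219/125); (1311/125, -148/125) → (1311/125, -1607/250); (363/25, -184/25) → (363/25, -731/50)

image vertices: (-1089/125, 2193/250), (129/25, -673/50), (-474/125, 219/125), (1311/125, -1607/250), (363/25, -731/50)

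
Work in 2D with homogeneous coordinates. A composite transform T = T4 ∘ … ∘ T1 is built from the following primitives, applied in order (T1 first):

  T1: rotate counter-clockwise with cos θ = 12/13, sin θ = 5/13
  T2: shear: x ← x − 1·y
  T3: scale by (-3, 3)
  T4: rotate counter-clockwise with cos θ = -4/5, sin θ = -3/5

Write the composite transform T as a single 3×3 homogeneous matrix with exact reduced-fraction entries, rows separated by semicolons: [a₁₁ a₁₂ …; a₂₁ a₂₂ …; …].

T1 = [12/13 -5/13 0; 5/13 12/13 0; 0 0 1]
T2·T1 = [7/13 -17/13 0; 5/13 12/13 0; 0 0 1]
T3·…·T1 = [-21/13 51/13 0; 15/13 36/13 0; 0 0 1]
T4·…·T1 = [129/65 -96/65 0; 3/65 -297/65 0; 0 0 1]

T = [129/65 -96/65 0; 3/65 -297/65 0; 0 0 1]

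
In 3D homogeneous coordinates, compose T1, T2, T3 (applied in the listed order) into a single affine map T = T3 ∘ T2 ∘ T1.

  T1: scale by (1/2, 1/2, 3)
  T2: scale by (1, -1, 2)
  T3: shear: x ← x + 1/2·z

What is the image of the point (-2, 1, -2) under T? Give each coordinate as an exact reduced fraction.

T(p) = (-7, -1/2, -12)

T1 scale by (1/2, 1/2, 3): (-2, 1, -2) → (-1, 1/2, -6)
T2 scale by (1, -1, 2): (-1, 1/2, -6) → (-1, -1/2, -12)
T3 shear: x ← x + 1/2·z: (-1, -1/2, -12) → (-7, -1/2, -12)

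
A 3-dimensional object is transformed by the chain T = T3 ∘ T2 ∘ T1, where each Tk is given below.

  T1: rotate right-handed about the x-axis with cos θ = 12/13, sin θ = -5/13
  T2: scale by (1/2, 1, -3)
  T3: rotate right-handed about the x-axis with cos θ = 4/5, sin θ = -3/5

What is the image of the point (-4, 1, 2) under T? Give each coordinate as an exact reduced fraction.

T1 rotate right-handed about the x-axis with cos θ = 12/13, sin θ = -5/13: (-4, 1, 2) → (-4, 22/13, 19/13)
T2 scale by (1/2, 1, -3): (-4, 22/13, 19/13) → (-2, 22/13, -57/13)
T3 rotate right-handed about the x-axis with cos θ = 4/5, sin θ = -3/5: (-2, 22/13, -57/13) → (-2, -83/65, -294/65)

T(p) = (-2, -83/65, -294/65)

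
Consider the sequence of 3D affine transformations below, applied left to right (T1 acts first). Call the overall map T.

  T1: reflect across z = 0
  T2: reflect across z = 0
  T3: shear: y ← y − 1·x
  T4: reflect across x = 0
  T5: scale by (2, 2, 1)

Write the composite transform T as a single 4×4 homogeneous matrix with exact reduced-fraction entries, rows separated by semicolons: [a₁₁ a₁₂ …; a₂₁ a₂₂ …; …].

T1 = [1 0 0 0; 0 1 0 0; 0 0 -1 0; 0 0 0 1]
T2·T1 = [1 0 0 0; 0 1 0 0; 0 0 1 0; 0 0 0 1]
T3·…·T1 = [1 0 0 0; -1 1 0 0; 0 0 1 0; 0 0 0 1]
T4·…·T1 = [-1 0 0 0; -1 1 0 0; 0 0 1 0; 0 0 0 1]
T5·…·T1 = [-2 0 0 0; -2 2 0 0; 0 0 1 0; 0 0 0 1]

T = [-2 0 0 0; -2 2 0 0; 0 0 1 0; 0 0 0 1]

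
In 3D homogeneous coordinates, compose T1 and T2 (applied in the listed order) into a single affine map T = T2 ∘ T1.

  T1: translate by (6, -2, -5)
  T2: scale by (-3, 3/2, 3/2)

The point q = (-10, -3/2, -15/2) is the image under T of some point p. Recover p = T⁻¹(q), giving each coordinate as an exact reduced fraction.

p = (-8/3, 1, 0)

T1 = [1 0 0 6; 0 1 0 -2; 0 0 1 -5; 0 0 0 1]
T2·T1 = [-3 0 0 -18; 0 3/2 0 -3; 0 0 3/2 -15/2; 0 0 0 1]
det M = -27/4; M⁻¹ = [-1/3 0 0 -6; 0 2/3 0 2; 0 0 2/3 5; 0 0 0 1]
M⁻¹ · (-10, -3/2, -15/2)ᵀ = (-8/3, 1, 0)ᵀ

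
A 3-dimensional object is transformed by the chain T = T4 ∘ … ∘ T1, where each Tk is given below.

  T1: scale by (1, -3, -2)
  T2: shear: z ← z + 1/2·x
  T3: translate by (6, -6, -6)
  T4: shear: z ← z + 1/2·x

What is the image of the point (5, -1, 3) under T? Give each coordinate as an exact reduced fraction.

T1 scale by (1, -3, -2): (5, -1, 3) → (5, 3, -6)
T2 shear: z ← z + 1/2·x: (5, 3, -6) → (5, 3, -7/2)
T3 translate by (6, -6, -6): (5, 3, -7/2) → (11, -3, -19/2)
T4 shear: z ← z + 1/2·x: (11, -3, -19/2) → (11, -3, -4)

T(p) = (11, -3, -4)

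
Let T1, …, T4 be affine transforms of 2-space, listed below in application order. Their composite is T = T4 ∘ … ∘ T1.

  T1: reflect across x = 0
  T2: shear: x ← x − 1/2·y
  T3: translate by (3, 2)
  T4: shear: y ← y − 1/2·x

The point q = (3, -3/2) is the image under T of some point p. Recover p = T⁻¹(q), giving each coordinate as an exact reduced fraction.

T1 = [-1 0 0; 0 1 0; 0 0 1]
T2·T1 = [-1 -1/2 0; 0 1 0; 0 0 1]
T3·…·T1 = [-1 -1/2 3; 0 1 2; 0 0 1]
T4·…·T1 = [-1 -1/2 3; 1/2 5/4 1/2; 0 0 1]
det M = -1; M⁻¹ = [-5/4 -1/2 4; 1/2 1 -2; 0 0 1]
M⁻¹ · (3, -3/2)ᵀ = (1, -2)ᵀ

p = (1, -2)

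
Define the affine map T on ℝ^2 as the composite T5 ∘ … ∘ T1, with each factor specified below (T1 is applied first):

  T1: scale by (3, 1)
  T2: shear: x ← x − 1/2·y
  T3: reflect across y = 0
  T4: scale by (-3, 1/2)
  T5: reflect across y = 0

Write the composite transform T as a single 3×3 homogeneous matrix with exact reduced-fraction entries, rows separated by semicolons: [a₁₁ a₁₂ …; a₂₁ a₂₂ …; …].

T1 = [3 0 0; 0 1 0; 0 0 1]
T2·T1 = [3 -1/2 0; 0 1 0; 0 0 1]
T3·…·T1 = [3 -1/2 0; 0 -1 0; 0 0 1]
T4·…·T1 = [-9 3/2 0; 0 -1/2 0; 0 0 1]
T5·…·T1 = [-9 3/2 0; 0 1/2 0; 0 0 1]

T = [-9 3/2 0; 0 1/2 0; 0 0 1]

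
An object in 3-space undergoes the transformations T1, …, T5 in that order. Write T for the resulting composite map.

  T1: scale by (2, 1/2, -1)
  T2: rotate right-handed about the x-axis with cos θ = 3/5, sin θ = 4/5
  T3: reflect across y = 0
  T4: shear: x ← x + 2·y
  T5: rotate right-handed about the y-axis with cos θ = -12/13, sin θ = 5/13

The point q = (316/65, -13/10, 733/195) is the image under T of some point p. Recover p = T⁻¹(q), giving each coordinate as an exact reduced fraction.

p = (-5/3, -1, 2)

T1 = [2 0 0 0; 0 1/2 0 0; 0 0 -1 0; 0 0 0 1]
T2·T1 = [2 0 0 0; 0 3/10 4/5 0; 0 2/5 -3/5 0; 0 0 0 1]
T3·…·T1 = [2 0 0 0; 0 -3/10 -4/5 0; 0 2/5 -3/5 0; 0 0 0 1]
T4·…·T1 = [2 -3/5 -8/5 0; 0 -3/10 -4/5 0; 0 2/5 -3/5 0; 0 0 0 1]
T5·…·T1 = [-24/13 46/65 81/65 0; 0 -3/10 -4/5 0; -10/13 -9/65 76/65 0; 0 0 0 1]
det M = 1; M⁻¹ = [-6/13 -1 -5/26 0; 8/13 -6/5 -96/65 0; -3/13 -4/5 36/65 0; 0 0 0 1]
M⁻¹ · (316/65, -13/10, 733/195)ᵀ = (-5/3, -1, 2)ᵀ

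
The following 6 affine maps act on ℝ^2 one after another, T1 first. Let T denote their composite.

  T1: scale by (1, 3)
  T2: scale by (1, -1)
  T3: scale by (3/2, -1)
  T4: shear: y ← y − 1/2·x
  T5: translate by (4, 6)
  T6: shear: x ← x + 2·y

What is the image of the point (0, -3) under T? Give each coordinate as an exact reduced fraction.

T(p) = (-2, -3)

T1 scale by (1, 3): (0, -3) → (0, -9)
T2 scale by (1, -1): (0, -9) → (0, 9)
T3 scale by (3/2, -1): (0, 9) → (0, -9)
T4 shear: y ← y − 1/2·x: (0, -9) → (0, -9)
T5 translate by (4, 6): (0, -9) → (4, -3)
T6 shear: x ← x + 2·y: (4, -3) → (-2, -3)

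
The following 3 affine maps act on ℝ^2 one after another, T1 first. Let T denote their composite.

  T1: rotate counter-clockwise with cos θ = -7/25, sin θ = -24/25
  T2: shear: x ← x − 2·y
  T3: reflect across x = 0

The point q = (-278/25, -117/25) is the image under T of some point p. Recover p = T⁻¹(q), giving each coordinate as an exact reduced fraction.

p = (4, 3)

T1 = [-7/25 24/25 0; -24/25 -7/25 0; 0 0 1]
T2·T1 = [41/25 38/25 0; -24/25 -7/25 0; 0 0 1]
T3·…·T1 = [-41/25 -38/25 0; -24/25 -7/25 0; 0 0 1]
det M = -1; M⁻¹ = [7/25 -38/25 0; -24/25 41/25 0; 0 0 1]
M⁻¹ · (-278/25, -117/25)ᵀ = (4, 3)ᵀ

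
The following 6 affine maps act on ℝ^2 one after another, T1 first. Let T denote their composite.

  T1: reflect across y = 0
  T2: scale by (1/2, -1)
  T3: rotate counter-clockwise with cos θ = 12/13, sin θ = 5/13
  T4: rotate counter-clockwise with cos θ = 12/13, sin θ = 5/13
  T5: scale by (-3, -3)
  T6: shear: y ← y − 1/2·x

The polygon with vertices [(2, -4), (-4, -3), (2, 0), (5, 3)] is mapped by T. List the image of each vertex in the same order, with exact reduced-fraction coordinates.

image vertices: (-1797/169, 3933/338), (-366/169, 1974/169), (-357/169, -363/338), (375/338, -8259/676)

T1 reflect across y = 0: (2, -4) → (2, 4); (-4, -3) → (-4, 3); (2, 0) → (2, 0); (5, 3) → (5, -3)
T2 scale by (1/2, -1): (2, 4) → (1, -4); (-4, 3) → (-2, -3); (2, 0) → (1, 0); (5, -3) → (5/2, 3)
T3 rotate counter-clockwise with cos θ = 12/13, sin θ = 5/13: (1, -4) → (32/13, -43/13); (-2, -3) → (-9/13, -46/13); (1, 0) → (12/13, 5/13); (5/2, 3) → (15/13, 97/26)
T4 rotate counter-clockwise with cos θ = 12/13, sin θ = 5/13: (32/13, -43/13) → (599/169, -356/169); (-9/13, -46/13) → (122/169, -597/169); (12/13, 5/13) → (119/169, 120/169); (15/13, 97/26) → (-125/338, 657/169)
T5 scale by (-3, -3): (599/169, -356/169) → (-1797/169, 1068/169); (122/169, -597/169) → (-366/169, 1791/169); (119/169, 120/169) → (-357/169, -360/169); (-125/338, 657/169) → (375/338, -1971/169)
T6 shear: y ← y − 1/2·x: (-1797/169, 1068/169) → (-1797/169, 3933/338); (-366/169, 1791/169) → (-366/169, 1974/169); (-357/169, -360/169) → (-357/169, -363/338); (375/338, -1971/169) → (375/338, -8259/676)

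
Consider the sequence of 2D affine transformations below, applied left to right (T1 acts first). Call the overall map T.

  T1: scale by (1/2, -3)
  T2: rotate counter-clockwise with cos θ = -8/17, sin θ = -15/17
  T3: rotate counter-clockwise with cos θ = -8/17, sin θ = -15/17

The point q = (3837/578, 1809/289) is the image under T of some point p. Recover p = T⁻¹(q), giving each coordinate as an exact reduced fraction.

p = (3, 3)

T1 = [1/2 0 0; 0 -3 0; 0 0 1]
T2·T1 = [-4/17 -45/17 0; -15/34 24/17 0; 0 0 1]
T3·…·T1 = [-161/578 720/289 0; 120/289 483/289 0; 0 0 1]
det M = -3/2; M⁻¹ = [-322/289 480/289 0; 80/289 161/867 0; 0 0 1]
M⁻¹ · (3837/578, 1809/289)ᵀ = (3, 3)ᵀ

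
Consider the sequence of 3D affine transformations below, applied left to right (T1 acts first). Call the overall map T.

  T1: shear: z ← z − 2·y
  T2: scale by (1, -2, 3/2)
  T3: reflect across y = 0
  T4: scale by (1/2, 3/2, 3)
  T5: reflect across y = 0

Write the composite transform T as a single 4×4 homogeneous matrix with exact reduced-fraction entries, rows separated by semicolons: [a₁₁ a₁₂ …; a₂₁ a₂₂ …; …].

T1 = [1 0 0 0; 0 1 0 0; 0 -2 1 0; 0 0 0 1]
T2·T1 = [1 0 0 0; 0 -2 0 0; 0 -3 3/2 0; 0 0 0 1]
T3·…·T1 = [1 0 0 0; 0 2 0 0; 0 -3 3/2 0; 0 0 0 1]
T4·…·T1 = [1/2 0 0 0; 0 3 0 0; 0 -9 9/2 0; 0 0 0 1]
T5·…·T1 = [1/2 0 0 0; 0 -3 0 0; 0 -9 9/2 0; 0 0 0 1]

T = [1/2 0 0 0; 0 -3 0 0; 0 -9 9/2 0; 0 0 0 1]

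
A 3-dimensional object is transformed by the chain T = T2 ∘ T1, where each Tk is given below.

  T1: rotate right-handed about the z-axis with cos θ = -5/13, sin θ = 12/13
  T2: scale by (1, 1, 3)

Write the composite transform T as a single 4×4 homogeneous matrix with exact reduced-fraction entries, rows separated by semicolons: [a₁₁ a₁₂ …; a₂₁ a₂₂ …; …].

T = [-5/13 -12/13 0 0; 12/13 -5/13 0 0; 0 0 3 0; 0 0 0 1]

T1 = [-5/13 -12/13 0 0; 12/13 -5/13 0 0; 0 0 1 0; 0 0 0 1]
T2·T1 = [-5/13 -12/13 0 0; 12/13 -5/13 0 0; 0 0 3 0; 0 0 0 1]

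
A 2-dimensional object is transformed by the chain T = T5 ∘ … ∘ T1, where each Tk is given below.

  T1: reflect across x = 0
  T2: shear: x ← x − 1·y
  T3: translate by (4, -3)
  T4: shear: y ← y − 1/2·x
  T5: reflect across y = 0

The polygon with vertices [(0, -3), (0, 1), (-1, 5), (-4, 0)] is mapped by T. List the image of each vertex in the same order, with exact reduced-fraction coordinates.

T1 reflect across x = 0: (0, -3) → (0, -3); (0, 1) → (0, 1); (-1, 5) → (1, 5); (-4, 0) → (4, 0)
T2 shear: x ← x − 1·y: (0, -3) → (3, -3); (0, 1) → (-1, 1); (1, 5) → (-4, 5); (4, 0) → (4, 0)
T3 translate by (4, -3): (3, -3) → (7, -6); (-1, 1) → (3, -2); (-4, 5) → (0, 2); (4, 0) → (8, -3)
T4 shear: y ← y − 1/2·x: (7, -6) → (7, -19/2); (3, -2) → (3, -7/2); (0, 2) → (0, 2); (8, -3) → (8, -7)
T5 reflect across y = 0: (7, -19/2) → (7, 19/2); (3, -7/2) → (3, 7/2); (0, 2) → (0, -2); (8, -7) → (8, 7)

image vertices: (7, 19/2), (3, 7/2), (0, -2), (8, 7)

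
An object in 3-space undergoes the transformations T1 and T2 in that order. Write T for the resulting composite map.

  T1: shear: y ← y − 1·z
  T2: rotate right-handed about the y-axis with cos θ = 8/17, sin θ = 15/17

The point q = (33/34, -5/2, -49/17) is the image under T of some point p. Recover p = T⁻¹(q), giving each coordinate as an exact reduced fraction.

T1 = [1 0 0 0; 0 1 -1 0; 0 0 1 0; 0 0 0 1]
T2·T1 = [8/17 0 15/17 0; 0 1 -1 0; -15/17 0 8/17 0; 0 0 0 1]
det M = 1; M⁻¹ = [8/17 0 -15/17 0; 15/17 1 8/17 0; 15/17 0 8/17 0; 0 0 0 1]
M⁻¹ · (33/34, -5/2, -49/17)ᵀ = (3, -3, -1/2)ᵀ

p = (3, -3, -1/2)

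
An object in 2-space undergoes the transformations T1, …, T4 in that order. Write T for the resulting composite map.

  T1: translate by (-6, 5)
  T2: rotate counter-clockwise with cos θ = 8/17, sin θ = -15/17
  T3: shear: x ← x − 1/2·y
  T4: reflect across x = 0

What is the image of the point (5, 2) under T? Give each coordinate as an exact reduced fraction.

T(p) = (-123/34, 71/17)

T1 translate by (-6, 5): (5, 2) → (-1, 7)
T2 rotate counter-clockwise with cos θ = 8/17, sin θ = -15/17: (-1, 7) → (97/17, 71/17)
T3 shear: x ← x − 1/2·y: (97/17, 71/17) → (123/34, 71/17)
T4 reflect across x = 0: (123/34, 71/17) → (-123/34, 71/17)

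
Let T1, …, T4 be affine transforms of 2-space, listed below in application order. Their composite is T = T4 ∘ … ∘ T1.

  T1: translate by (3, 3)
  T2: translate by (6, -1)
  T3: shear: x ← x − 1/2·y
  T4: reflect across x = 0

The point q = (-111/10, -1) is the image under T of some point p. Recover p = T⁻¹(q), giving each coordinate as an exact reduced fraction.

T1 = [1 0 3; 0 1 3; 0 0 1]
T2·T1 = [1 0 9; 0 1 2; 0 0 1]
T3·…·T1 = [1 -1/2 8; 0 1 2; 0 0 1]
T4·…·T1 = [-1 1/2 -8; 0 1 2; 0 0 1]
det M = -1; M⁻¹ = [-1 1/2 -9; 0 1 -2; 0 0 1]
M⁻¹ · (-111/10, -1)ᵀ = (8/5, -3)ᵀ

p = (8/5, -3)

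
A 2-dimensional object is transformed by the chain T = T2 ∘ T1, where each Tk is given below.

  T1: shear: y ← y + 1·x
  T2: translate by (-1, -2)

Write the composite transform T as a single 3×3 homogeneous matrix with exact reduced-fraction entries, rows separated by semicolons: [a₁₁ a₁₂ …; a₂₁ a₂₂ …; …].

T = [1 0 -1; 1 1 -2; 0 0 1]

T1 = [1 0 0; 1 1 0; 0 0 1]
T2·T1 = [1 0 -1; 1 1 -2; 0 0 1]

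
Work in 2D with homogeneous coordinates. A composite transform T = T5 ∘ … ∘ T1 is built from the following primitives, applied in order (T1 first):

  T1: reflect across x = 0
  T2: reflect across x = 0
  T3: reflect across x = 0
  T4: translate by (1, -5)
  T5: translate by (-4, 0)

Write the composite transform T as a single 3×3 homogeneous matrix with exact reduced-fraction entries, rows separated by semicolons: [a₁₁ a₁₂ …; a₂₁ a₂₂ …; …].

T1 = [-1 0 0; 0 1 0; 0 0 1]
T2·T1 = [1 0 0; 0 1 0; 0 0 1]
T3·…·T1 = [-1 0 0; 0 1 0; 0 0 1]
T4·…·T1 = [-1 0 1; 0 1 -5; 0 0 1]
T5·…·T1 = [-1 0 -3; 0 1 -5; 0 0 1]

T = [-1 0 -3; 0 1 -5; 0 0 1]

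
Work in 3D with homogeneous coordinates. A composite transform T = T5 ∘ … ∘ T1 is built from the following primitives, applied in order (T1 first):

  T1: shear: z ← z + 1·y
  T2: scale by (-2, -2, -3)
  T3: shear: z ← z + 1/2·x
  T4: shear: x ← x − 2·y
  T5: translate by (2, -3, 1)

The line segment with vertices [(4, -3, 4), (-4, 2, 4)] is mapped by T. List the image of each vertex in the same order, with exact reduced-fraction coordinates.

image vertices: (-18, 3, -6), (18, -7, -13)

T1 shear: z ← z + 1·y: (4, -3, 4) → (4, -3, 1); (-4, 2, 4) → (-4, 2, 6)
T2 scale by (-2, -2, -3): (4, -3, 1) → (-8, 6, -3); (-4, 2, 6) → (8, -4, -18)
T3 shear: z ← z + 1/2·x: (-8, 6, -3) → (-8, 6, -7); (8, -4, -18) → (8, -4, -14)
T4 shear: x ← x − 2·y: (-8, 6, -7) → (-20, 6, -7); (8, -4, -14) → (16, -4, -14)
T5 translate by (2, -3, 1): (-20, 6, -7) → (-18, 3, -6); (16, -4, -14) → (18, -7, -13)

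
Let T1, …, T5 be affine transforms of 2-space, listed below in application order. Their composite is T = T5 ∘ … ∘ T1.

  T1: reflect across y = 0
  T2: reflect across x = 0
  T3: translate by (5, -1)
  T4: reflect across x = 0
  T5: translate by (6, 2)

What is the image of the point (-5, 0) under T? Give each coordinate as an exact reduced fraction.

T1 reflect across y = 0: (-5, 0) → (-5, 0)
T2 reflect across x = 0: (-5, 0) → (5, 0)
T3 translate by (5, -1): (5, 0) → (10, -1)
T4 reflect across x = 0: (10, -1) → (-10, -1)
T5 translate by (6, 2): (-10, -1) → (-4, 1)

T(p) = (-4, 1)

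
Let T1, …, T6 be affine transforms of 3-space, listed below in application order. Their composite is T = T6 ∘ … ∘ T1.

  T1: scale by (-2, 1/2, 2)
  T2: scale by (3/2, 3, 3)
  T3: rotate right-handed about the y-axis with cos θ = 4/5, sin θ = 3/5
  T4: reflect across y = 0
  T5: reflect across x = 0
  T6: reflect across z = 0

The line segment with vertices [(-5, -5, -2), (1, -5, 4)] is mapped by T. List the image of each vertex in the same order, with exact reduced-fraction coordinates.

image vertices: (-24/5, 15/2, 93/5), (-12, 15/2, -21)

T1 scale by (-2, 1/2, 2): (-5, -5, -2) → (10, -5/2, -4); (1, -5, 4) → (-2, -5/2, 8)
T2 scale by (3/2, 3, 3): (10, -5/2, -4) → (15, -15/2, -12); (-2, -5/2, 8) → (-3, -15/2, 24)
T3 rotate right-handed about the y-axis with cos θ = 4/5, sin θ = 3/5: (15, -15/2, -12) → (24/5, -15/2, -93/5); (-3, -15/2, 24) → (12, -15/2, 21)
T4 reflect across y = 0: (24/5, -15/2, -93/5) → (24/5, 15/2, -93/5); (12, -15/2, 21) → (12, 15/2, 21)
T5 reflect across x = 0: (24/5, 15/2, -93/5) → (-24/5, 15/2, -93/5); (12, 15/2, 21) → (-12, 15/2, 21)
T6 reflect across z = 0: (-24/5, 15/2, -93/5) → (-24/5, 15/2, 93/5); (-12, 15/2, 21) → (-12, 15/2, -21)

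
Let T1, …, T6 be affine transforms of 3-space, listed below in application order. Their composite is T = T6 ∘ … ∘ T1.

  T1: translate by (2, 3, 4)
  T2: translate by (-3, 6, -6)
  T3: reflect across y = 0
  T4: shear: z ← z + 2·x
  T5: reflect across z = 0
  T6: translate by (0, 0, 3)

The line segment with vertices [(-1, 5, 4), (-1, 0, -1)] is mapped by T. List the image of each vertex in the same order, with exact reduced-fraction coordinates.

image vertices: (-2, -14, 5), (-2, -9, 10)

T1 translate by (2, 3, 4): (-1, 5, 4) → (1, 8, 8); (-1, 0, -1) → (1, 3, 3)
T2 translate by (-3, 6, -6): (1, 8, 8) → (-2, 14, 2); (1, 3, 3) → (-2, 9, -3)
T3 reflect across y = 0: (-2, 14, 2) → (-2, -14, 2); (-2, 9, -3) → (-2, -9, -3)
T4 shear: z ← z + 2·x: (-2, -14, 2) → (-2, -14, -2); (-2, -9, -3) → (-2, -9, -7)
T5 reflect across z = 0: (-2, -14, -2) → (-2, -14, 2); (-2, -9, -7) → (-2, -9, 7)
T6 translate by (0, 0, 3): (-2, -14, 2) → (-2, -14, 5); (-2, -9, 7) → (-2, -9, 10)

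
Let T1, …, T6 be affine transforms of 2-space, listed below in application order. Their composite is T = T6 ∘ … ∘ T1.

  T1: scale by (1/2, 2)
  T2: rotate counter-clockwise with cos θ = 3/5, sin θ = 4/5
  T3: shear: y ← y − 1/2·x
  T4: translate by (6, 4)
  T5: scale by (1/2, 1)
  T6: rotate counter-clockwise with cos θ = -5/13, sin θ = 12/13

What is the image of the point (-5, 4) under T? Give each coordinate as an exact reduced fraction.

T1 scale by (1/2, 2): (-5, 4) → (-5/2, 8)
T2 rotate counter-clockwise with cos θ = 3/5, sin θ = 4/5: (-5/2, 8) → (-79/10, 14/5)
T3 shear: y ← y − 1/2·x: (-79/10, 14/5) → (-79/10, 27/4)
T4 translate by (6, 4): (-79/10, 27/4) → (-19/10, 43/4)
T5 scale by (1/2, 1): (-19/10, 43/4) → (-19/20, 43/4)
T6 rotate counter-clockwise with cos θ = -5/13, sin θ = 12/13: (-19/20, 43/4) → (-497/52, -1303/260)

T(p) = (-497/52, -1303/260)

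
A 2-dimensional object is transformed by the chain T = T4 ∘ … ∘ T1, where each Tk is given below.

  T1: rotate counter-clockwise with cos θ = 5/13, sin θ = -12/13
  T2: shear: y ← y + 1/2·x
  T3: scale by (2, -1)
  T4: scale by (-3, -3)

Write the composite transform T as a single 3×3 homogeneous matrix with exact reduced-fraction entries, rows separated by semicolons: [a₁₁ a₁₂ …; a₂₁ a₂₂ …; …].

T1 = [5/13 12/13 0; -12/13 5/13 0; 0 0 1]
T2·T1 = [5/13 12/13 0; -19/26 11/13 0; 0 0 1]
T3·…·T1 = [10/13 24/13 0; 19/26 -11/13 0; 0 0 1]
T4·…·T1 = [-30/13 -72/13 0; -57/26 33/13 0; 0 0 1]

T = [-30/13 -72/13 0; -57/26 33/13 0; 0 0 1]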